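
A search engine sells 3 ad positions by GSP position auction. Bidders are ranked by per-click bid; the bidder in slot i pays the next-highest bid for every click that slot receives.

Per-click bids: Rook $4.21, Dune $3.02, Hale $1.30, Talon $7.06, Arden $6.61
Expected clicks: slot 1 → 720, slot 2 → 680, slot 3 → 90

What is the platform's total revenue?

Total revenue: $7893.80

Per-click bids in order: $7.06 (Talon) > $6.61 (Arden) > $4.21 (Rook) > $3.02 (Dune) > …
Slot 1: Talon pays $6.61 × 720 = $4759.20
Slot 2: Arden pays $4.21 × 680 = $2862.80
Slot 3: Rook pays $3.02 × 90 = $271.80
Total = $7893.80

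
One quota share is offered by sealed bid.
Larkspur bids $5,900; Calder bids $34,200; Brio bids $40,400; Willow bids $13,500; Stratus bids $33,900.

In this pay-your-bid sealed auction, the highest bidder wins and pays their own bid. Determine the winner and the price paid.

Bids in order: 40,400 (Brio) > 34,200 (Calder) > 33,900 (Stratus) > 13,500 (Willow) > 5,900 (Larkspur)
First-price: Brio pays what they bid, $40,400.

Brio pays $40,400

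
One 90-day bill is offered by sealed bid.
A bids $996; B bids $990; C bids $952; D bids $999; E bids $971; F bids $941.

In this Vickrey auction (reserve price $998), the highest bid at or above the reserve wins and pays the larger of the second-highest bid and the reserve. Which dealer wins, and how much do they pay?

D pays $998

Bids in order: 999 (D) > 996 (A) > 990 (B) > 971 (E) > 952 (C) > 941 (F)
Highest eligible bid: D at $999.
max(second-highest $996, reserve $998) = $998.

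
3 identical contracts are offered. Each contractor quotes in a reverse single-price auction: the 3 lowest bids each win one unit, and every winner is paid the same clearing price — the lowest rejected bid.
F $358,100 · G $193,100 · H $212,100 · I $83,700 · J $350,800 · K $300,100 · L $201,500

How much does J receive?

J is paid $0

Ordering the bids: 83,700 (I), 193,100 (G), 201,500 (L), 212,100 (H), 300,100 (K), …
Winners (3 units): I, G, L.
First losing bid is H's $212,100, which sets the uniform price.
J does not win → is paid $0.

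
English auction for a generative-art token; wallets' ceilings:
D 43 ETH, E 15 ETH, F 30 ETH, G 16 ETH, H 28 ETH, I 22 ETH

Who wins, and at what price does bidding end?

D wins at 30 ETH

Sorting limits: 43 (D) > 30 (F) > 28 (H) > 22 (I) > 16 (G) > 15 (E)
Bidding ends when F exits at 30 ETH; D takes it.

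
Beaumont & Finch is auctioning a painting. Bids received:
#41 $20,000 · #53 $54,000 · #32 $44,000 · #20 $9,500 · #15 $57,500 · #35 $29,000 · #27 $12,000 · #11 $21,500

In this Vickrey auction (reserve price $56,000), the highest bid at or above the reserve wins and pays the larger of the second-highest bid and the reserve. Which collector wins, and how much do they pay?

Sorting bids: 57,500 (#15) > 54,000 (#53) > 44,000 (#32) > 29,000 (#35) > 21,500 (#11) > 20,000 (#41) > …
#15 has the top bid at or above the reserve ($57,500).
max(second-highest $54,000, reserve $56,000) = $56,000.

#15 pays $56,000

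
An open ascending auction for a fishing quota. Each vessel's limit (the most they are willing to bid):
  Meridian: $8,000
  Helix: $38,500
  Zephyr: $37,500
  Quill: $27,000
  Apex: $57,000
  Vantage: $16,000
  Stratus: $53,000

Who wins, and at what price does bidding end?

Rule: the price rises until one bidder remains; the winner pays the price at which the last rival dropped out.
Limits ranked: 57,000 (Apex) > 53,000 (Stratus) > 38,500 (Helix) > 37,500 (Zephyr) > 27,000 (Quill) > 16,000 (Vantage) > …
Bidding ends when Stratus exits at $53,000; Apex takes it.

Apex wins at $53,000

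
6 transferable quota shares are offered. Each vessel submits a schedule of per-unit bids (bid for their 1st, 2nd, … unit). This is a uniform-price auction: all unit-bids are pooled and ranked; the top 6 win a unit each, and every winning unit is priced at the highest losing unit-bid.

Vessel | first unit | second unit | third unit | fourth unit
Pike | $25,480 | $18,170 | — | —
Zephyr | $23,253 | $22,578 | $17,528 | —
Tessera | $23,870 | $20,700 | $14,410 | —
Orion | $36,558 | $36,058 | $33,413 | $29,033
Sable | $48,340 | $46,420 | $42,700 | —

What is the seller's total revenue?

Total revenue: $174,198

All unit-bids, highest first — top 6: 48,340 (Sable-1), 46,420 (Sable-2), 42,700 (Sable-3), 36,558 (Orion-1), 36,058 (Orion-2), 33,413 (Orion-3)
First bid not allocated: $29,033.
Allocation: Orion 3, Sable 3. Every unit priced at $29,033.
Revenue = 6 × 29,033 = $174,198.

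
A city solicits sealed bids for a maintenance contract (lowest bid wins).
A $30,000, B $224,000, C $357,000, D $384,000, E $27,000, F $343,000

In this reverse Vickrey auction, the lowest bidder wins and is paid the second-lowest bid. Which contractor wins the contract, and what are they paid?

E is paid $30,000

Rule: the lowest bidder wins and is paid the second-lowest bid.
Bids in order: 27,000 (E) < 30,000 (A) < 224,000 (B) < 343,000 (F) < 357,000 (C) < 384,000 (D)
Second-price: E is paid A's bid of $30,000.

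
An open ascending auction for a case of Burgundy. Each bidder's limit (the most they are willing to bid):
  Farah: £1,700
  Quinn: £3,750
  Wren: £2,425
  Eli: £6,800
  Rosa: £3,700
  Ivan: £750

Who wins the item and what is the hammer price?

Ascending (English) auction: the price rises until one bidder remains; the winner pays the price at which the last rival dropped out.
Sorting limits: 6,800 (Eli) > 3,750 (Quinn) > 3,700 (Rosa) > 2,425 (Wren) > 1,700 (Farah) > 750 (Ivan)
Once the price passes £3,750, only Eli is left; the hammer falls at Quinn's limit of £3,750.

Eli wins at £3,750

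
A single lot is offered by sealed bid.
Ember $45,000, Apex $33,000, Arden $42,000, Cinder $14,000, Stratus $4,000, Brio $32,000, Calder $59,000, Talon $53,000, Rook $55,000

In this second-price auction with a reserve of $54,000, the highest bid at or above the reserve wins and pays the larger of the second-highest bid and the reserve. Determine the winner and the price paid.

Rule: the highest bid at or above the reserve wins and pays the larger of the second-highest bid and the reserve.
Bids ranked: 59,000 (Calder) > 55,000 (Rook) > 53,000 (Talon) > 45,000 (Ember) > 42,000 (Arden) > 33,000 (Apex) > …
Highest eligible bid: Calder at $59,000.
Second-highest bid $55,000 exceeds the reserve $54,000 → payment $55,000.

Calder pays $55,000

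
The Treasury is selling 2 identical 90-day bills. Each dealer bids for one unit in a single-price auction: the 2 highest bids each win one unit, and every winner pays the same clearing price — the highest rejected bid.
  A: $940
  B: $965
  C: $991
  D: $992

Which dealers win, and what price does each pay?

D, C; each pays $965

Ordering the bids: 992 (D), 991 (C), 965 (B), 940 (A)
Top 2: D, C.
Highest unsuccessful bid: $965 → clearing price.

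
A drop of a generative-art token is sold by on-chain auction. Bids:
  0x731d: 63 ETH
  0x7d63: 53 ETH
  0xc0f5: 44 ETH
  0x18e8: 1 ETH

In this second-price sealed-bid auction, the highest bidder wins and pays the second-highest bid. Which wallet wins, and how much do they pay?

0x731d pays 53 ETH

Second-price sealed-bid auction: the highest bidder wins and pays the second-highest bid.
Bids ranked: 63 (0x731d) > 53 (0x7d63) > 44 (0xc0f5) > 1 (0x18e8)
Second-price: 0x731d pays 0x7d63's bid of 53 ETH.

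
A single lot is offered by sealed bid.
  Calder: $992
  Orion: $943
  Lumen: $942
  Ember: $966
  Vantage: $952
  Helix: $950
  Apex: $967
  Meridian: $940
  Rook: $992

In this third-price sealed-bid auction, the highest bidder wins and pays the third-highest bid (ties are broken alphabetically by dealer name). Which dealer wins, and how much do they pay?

Calder pays $967

Third-price sealed-bid auction: the highest bidder wins and pays the third-highest bid.
Bids ranked: 992 (Calder) > 992 (Rook) > 967 (Apex) > 966 (Ember) > 952 (Vantage) > 950 (Helix) > …
Tie at $992 → Calder wins by tie-break.
Calder is highest; pays the third-highest bid, $967.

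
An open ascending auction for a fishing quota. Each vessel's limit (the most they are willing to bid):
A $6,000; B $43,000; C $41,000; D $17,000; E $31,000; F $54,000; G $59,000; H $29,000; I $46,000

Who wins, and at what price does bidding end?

G wins at $54,000

Limits in order: 59,000 (G) > 54,000 (F) > 46,000 (I) > 43,000 (B) > 41,000 (C) > 31,000 (E) > …
Bidding ends when F exits at $54,000; G takes it.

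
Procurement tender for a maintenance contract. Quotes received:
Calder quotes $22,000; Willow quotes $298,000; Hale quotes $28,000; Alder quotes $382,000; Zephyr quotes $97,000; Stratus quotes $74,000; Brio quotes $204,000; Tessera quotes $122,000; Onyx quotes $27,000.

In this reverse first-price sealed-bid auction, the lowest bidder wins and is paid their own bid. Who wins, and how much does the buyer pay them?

Calder is paid $22,000

Rule: the lowest bidder wins and is paid their own bid.
Bids in order: 22,000 (Calder) < 27,000 (Onyx) < 28,000 (Hale) < 74,000 (Stratus) < 97,000 (Zephyr) < 122,000 (Tessera) < …
First-price: Calder is paid what they bid, $22,000.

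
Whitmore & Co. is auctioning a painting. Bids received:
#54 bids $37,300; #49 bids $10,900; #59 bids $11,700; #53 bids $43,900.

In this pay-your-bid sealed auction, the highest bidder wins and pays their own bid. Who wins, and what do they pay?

#53 pays $43,900

Sorting bids: 43,900 (#53) > 37,300 (#54) > 11,700 (#59) > 10,900 (#49)
First-price: #53 pays what they bid, $43,900.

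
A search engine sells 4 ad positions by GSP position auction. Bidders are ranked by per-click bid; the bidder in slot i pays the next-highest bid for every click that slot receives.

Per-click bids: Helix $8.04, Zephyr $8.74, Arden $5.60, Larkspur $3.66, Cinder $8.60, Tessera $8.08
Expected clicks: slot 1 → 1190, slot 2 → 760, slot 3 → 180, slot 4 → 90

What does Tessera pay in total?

Tessera pays $1447.20

Sorting advertisers: $8.74 (Zephyr) > $8.60 (Cinder) > $8.08 (Tessera) > $8.04 (Helix) > $5.60 (Arden) > …
Tessera holds slot 3 → pays next bid $8.04 × 180 clicks = $1447.20.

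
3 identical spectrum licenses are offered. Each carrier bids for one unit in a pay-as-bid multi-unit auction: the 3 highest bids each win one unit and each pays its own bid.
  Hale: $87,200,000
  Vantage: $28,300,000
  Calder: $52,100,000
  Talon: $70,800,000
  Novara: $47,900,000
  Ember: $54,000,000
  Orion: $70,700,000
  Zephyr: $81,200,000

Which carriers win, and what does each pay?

Hale $87,200,000, Zephyr $81,200,000, Talon $70,800,000

Ordering the bids: 87,200,000 (Hale), 81,200,000 (Zephyr), 70,800,000 (Talon), 70,700,000 (Orion), 54,000,000 (Ember), …
Top 3: Hale, Zephyr, Talon.
Each winner pays its own bid: Hale $87,200,000, Zephyr $81,200,000, Talon $70,800,000.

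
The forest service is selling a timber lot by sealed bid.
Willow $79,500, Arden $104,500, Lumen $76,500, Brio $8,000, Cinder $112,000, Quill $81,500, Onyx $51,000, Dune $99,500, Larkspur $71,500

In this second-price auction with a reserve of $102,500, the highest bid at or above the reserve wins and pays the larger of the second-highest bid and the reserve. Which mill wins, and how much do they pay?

Bids ranked: 112,000 (Cinder) > 104,500 (Arden) > 99,500 (Dune) > 81,500 (Quill) > 79,500 (Willow) > 76,500 (Lumen) > …
Highest eligible bid: Cinder at $112,000.
max(second-highest $104,500, reserve $102,500) = $104,500; the reserve does not bind.

Cinder pays $104,500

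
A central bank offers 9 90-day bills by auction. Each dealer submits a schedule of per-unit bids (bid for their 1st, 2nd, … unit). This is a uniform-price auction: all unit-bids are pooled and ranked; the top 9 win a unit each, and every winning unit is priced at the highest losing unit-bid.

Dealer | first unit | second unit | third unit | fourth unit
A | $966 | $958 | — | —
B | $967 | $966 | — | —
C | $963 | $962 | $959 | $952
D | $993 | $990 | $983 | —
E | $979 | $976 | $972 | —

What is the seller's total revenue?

Merging the schedules and taking the best 9: 993 (D-1), 990 (D-2), 983 (D-3), 979 (E-1), 976 (E-2), 972 (E-3), 967 (B-1), 966 (A-1), 966 (B-2)
The (k+1)-th unit-bid is $963.
Allocation: A 1, B 2, D 3, E 3. Every unit priced at $963.
Revenue = 9 × 963 = $8,667.

Total revenue: $8,667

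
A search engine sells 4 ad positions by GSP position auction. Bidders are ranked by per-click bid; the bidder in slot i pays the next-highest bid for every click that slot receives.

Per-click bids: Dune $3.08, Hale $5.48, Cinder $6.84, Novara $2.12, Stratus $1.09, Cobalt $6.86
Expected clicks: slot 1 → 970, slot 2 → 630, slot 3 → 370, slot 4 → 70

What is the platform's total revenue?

Total revenue: $11375.20

Per-click bids in order: $6.86 (Cobalt) > $6.84 (Cinder) > $5.48 (Hale) > $3.08 (Dune) > $2.12 (Novara) > …
Slot 1: Cobalt pays $6.84 × 970 = $6634.80
Slot 2: Cinder pays $5.48 × 630 = $3452.40
Slot 3: Hale pays $3.08 × 370 = $1139.60
Slot 4: Dune pays $2.12 × 70 = $148.40
Total = $11375.20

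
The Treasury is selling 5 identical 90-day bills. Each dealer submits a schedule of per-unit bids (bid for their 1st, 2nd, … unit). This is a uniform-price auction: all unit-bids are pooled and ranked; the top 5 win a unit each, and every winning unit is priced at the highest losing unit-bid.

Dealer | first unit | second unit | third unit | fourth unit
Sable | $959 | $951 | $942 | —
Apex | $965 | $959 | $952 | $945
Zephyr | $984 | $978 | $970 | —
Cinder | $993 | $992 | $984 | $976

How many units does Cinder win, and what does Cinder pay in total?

Cinder: 3 units, pays $2,928

Merging the schedules and taking the best 5: 993 (Cinder-1), 992 (Cinder-2), 984 (Zephyr-1), 984 (Cinder-3), 978 (Zephyr-2)
The (k+1)-th unit-bid is $976.
Cinder wins 3 unit(s) at $976 each.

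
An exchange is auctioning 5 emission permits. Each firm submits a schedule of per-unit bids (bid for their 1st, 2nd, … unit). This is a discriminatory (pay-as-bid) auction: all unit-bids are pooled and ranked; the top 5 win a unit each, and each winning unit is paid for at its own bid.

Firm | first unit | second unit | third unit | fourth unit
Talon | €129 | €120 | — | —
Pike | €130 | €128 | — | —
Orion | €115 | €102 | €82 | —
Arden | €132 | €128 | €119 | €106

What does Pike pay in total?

Pike pays €258

Merging the schedules and taking the best 5: 132 (Arden-1), 130 (Pike-1), 129 (Talon-1), 128 (Pike-2), 128 (Arden-2)
Next rejected bid: €120 (not a price — pay-as-bid).
Pike's winning unit-bids: 130 + 128 = €258.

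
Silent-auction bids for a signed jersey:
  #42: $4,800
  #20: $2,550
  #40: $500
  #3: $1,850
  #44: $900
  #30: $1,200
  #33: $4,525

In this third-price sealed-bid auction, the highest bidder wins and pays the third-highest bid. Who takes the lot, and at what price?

#42 pays $2,550

Bids ranked: 4,800 (#42) > 4,525 (#33) > 2,550 (#20) > 1,850 (#3) > 1,200 (#30) > 900 (#44) > …
#42 is highest; pays the third-highest bid, $2,550.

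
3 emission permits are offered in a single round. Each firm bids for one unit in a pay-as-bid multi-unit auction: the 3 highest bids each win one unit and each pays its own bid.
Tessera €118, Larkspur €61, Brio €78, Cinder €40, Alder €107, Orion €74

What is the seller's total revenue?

Total revenue: €303

Sorting: 118 (Tessera), 107 (Alder), 78 (Brio), 74 (Orion), 61 (Larkspur), …
Winners (3 units): Tessera, Alder, Brio.
Total revenue = 118 + 107 + 78 = €303.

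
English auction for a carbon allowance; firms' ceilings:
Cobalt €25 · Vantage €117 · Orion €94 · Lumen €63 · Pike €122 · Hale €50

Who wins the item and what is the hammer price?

Ascending (English) auction: the price rises until one bidder remains; the winner pays the price at which the last rival dropped out.
Limits in order: 122 (Pike) > 117 (Vantage) > 94 (Orion) > 63 (Lumen) > 50 (Hale) > 25 (Cobalt)
Once the price passes €117, only Pike is left; the hammer falls at Vantage's limit of €117.

Pike wins at €117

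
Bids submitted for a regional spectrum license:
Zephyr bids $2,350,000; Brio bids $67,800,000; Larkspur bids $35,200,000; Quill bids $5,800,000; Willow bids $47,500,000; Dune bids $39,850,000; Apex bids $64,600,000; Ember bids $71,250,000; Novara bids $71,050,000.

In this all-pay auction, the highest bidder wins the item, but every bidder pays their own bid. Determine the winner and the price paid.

All-pay auction: the highest bidder wins the item, but every bidder pays their own bid.
Bids ranked: 71,250,000 (Ember) > 71,050,000 (Novara) > 67,800,000 (Brio) > 64,600,000 (Apex) > 47,500,000 (Willow) > 39,850,000 (Dune) > …
Ember is highest and takes the item; every bidder forfeits their bid.

Ember pays $71,250,000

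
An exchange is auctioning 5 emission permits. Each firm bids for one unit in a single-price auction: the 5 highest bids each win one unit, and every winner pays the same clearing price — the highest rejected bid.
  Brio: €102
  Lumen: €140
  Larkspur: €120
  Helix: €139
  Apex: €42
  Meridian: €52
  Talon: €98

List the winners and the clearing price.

Sorting: 140 (Lumen), 139 (Helix), 120 (Larkspur), 102 (Brio), 98 (Talon), 52 (Meridian), 42 (Apex)
Top 5: Lumen, Helix, Larkspur, Brio, Talon.
First losing bid is Meridian's €52, which sets the uniform price.

Lumen, Helix, Larkspur, Brio, Talon; each pays €52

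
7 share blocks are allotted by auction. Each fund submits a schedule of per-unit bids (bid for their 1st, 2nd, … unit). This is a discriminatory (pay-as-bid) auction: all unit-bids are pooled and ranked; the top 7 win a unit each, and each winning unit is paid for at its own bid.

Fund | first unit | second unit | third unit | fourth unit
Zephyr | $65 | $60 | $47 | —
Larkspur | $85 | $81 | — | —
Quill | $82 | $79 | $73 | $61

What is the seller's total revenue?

Total revenue: $526

Pooled unit-bids ranked (top 7): 85 (Larkspur-1), 82 (Quill-1), 81 (Larkspur-2), 79 (Quill-2), 73 (Quill-3), 65 (Zephyr-1), 61 (Quill-4)
Next rejected bid: $60 (not a price — pay-as-bid).
Each winning unit pays its own bid.
Revenue = 85 + 82 + 81 + 79 + 73 + 65 + 61 = $526.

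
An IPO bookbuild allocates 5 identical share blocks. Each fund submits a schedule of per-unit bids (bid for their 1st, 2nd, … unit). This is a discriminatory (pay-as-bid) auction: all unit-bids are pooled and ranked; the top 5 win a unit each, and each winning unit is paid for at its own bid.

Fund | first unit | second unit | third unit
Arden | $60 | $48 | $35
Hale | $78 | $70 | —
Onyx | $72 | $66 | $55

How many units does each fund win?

All unit-bids, highest first — top 5: 78 (Hale-1), 72 (Onyx-1), 70 (Hale-2), 66 (Onyx-2), 60 (Arden-1)
Next rejected bid: $55 (not a price — pay-as-bid).
Allocation: Arden 1, Hale 2, Onyx 2.

Arden 1, Hale 2, Onyx 2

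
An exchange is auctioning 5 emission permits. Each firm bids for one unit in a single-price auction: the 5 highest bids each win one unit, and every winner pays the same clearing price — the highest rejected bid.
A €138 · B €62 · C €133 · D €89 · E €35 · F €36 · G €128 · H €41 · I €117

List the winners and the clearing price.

A, C, G, I, D; each pays €62

Ordering the bids: 138 (A), 133 (C), 128 (G), 117 (I), 89 (D), 62 (B), 41 (H), …
Top 5: A, C, G, I, D.
First losing bid is B's €62, which sets the uniform price.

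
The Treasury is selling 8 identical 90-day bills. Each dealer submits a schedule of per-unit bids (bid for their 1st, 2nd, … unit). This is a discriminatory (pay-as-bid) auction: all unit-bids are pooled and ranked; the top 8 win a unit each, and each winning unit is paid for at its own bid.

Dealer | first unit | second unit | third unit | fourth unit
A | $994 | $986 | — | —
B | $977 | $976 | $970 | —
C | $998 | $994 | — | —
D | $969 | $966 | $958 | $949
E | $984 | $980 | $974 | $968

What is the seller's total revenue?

Total revenue: $7,889

All unit-bids, highest first — top 8: 998 (C-1), 994 (A-1), 994 (C-2), 986 (A-2), 984 (E-1), 980 (E-2), 977 (B-1), 976 (B-2)
Next rejected bid: $974 (not a price — pay-as-bid).
Each winning unit pays its own bid.
Revenue = 998 + 994 + 994 + 986 + 984 + 980 + 977 + 976 = $7,889.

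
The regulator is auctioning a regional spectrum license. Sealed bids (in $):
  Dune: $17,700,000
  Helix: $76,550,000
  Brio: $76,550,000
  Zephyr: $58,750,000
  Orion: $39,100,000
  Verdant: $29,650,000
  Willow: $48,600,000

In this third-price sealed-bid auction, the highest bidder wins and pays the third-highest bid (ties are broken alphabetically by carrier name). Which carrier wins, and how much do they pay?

Brio pays $58,750,000

Rule: the highest bidder wins and pays the third-highest bid.
Bids ranked: 76,550,000 (Brio) > 76,550,000 (Helix) > 58,750,000 (Zephyr) > 48,600,000 (Willow) > 39,100,000 (Orion) > 29,650,000 (Verdant) > …
Tie at $76,550,000 → Brio wins by tie-break.
Brio is highest; pays the third-highest bid, $58,750,000.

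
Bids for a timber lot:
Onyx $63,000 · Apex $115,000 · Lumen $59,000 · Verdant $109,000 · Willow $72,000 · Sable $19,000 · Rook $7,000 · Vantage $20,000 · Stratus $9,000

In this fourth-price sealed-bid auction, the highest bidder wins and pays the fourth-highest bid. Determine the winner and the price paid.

Apex pays $63,000

Fourth-price sealed-bid auction: the highest bidder wins and pays the fourth-highest bid.
Bids in order: 115,000 (Apex) > 109,000 (Verdant) > 72,000 (Willow) > 63,000 (Onyx) > 59,000 (Lumen) > 20,000 (Vantage) > …
Apex is highest; pays the fourth-highest bid, $63,000.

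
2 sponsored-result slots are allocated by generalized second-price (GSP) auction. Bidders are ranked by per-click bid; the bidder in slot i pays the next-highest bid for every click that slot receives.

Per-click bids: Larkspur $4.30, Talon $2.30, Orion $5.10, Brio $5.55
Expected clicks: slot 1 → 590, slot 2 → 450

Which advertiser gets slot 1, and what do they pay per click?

Ranked by bid: $5.55 (Brio) > $5.10 (Orion) > $4.30 (Larkspur) > …
Slot 1 goes to the first-ranked bidder, Brio, who pays the next bid down: $5.10/click.

Brio; $5.10 per click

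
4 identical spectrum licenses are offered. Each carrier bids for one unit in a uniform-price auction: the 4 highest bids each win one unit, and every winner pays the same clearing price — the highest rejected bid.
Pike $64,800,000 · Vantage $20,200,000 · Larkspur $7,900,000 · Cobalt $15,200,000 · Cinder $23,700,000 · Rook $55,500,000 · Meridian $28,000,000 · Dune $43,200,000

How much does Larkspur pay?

Bids ranked high→low: 64,800,000 (Pike), 55,500,000 (Rook), 43,200,000 (Dune), 28,000,000 (Meridian), 23,700,000 (Cinder), 20,200,000 (Vantage), …
Top 4: Pike, Rook, Dune, Meridian.
Highest unsuccessful bid: $23,700,000 → clearing price.
Larkspur does not win → pays $0.

Larkspur pays $0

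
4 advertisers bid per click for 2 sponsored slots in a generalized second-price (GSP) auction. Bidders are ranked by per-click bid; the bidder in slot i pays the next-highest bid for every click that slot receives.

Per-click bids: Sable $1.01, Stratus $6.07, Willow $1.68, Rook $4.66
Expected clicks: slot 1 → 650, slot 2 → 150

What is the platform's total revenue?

Total revenue: $3281.00

Sorting advertisers: $6.07 (Stratus) > $4.66 (Rook) > $1.68 (Willow) > …
Slot 1: Stratus pays $4.66 × 650 = $3029.00
Slot 2: Rook pays $1.68 × 150 = $252.00
Total = $3281.00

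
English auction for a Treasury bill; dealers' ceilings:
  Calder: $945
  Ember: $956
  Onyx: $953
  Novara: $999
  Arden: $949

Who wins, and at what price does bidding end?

Sorting limits: 999 (Novara) > 956 (Ember) > 953 (Onyx) > 949 (Arden) > 945 (Calder)
Bidding ends when Ember exits at $956; Novara takes it.

Novara wins at $956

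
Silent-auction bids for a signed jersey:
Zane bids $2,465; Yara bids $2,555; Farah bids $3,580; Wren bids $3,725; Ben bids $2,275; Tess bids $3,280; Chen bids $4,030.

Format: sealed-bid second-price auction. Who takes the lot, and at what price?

Bids ranked: 4,030 (Chen) > 3,725 (Wren) > 3,580 (Farah) > 3,280 (Tess) > 2,555 (Yara) > 2,465 (Zane) > …
Second-price: Chen pays Wren's bid of $3,725.

Chen pays $3,725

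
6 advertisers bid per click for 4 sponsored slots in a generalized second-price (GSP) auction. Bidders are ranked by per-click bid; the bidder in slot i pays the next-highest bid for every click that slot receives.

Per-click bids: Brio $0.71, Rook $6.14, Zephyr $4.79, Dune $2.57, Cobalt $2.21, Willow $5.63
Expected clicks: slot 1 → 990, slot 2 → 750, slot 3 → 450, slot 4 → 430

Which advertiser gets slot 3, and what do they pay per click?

Per-click bids in order: $6.14 (Rook) > $5.63 (Willow) > $4.79 (Zephyr) > $2.57 (Dune) > $2.21 (Cobalt) > …
Slot 3 goes to the third-ranked bidder, Zephyr, who pays the next bid down: $2.57/click.

Zephyr; $2.57 per click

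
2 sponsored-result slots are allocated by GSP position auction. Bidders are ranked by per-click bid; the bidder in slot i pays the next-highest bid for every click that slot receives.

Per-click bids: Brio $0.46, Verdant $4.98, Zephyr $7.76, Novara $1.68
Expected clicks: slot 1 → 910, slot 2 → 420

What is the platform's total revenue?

Total revenue: $5237.40

Ranked by bid: $7.76 (Zephyr) > $4.98 (Verdant) > $1.68 (Novara) > …
Slot 1: Zephyr pays $4.98 × 910 = $4531.80
Slot 2: Verdant pays $1.68 × 420 = $705.60
Total = $5237.40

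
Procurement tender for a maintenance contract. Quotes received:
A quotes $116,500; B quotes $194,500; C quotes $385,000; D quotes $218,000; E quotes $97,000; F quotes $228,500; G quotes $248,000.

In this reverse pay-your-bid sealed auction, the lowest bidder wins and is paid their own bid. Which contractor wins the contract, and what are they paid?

E is paid $97,000

Reverse pay-your-bid sealed auction: the lowest bidder wins and is paid their own bid.
Sorting bids: 97,000 (E) < 116,500 (A) < 194,500 (B) < 218,000 (D) < 228,500 (F) < 248,000 (G) < …
E is lowest → is paid own bid, $97,000.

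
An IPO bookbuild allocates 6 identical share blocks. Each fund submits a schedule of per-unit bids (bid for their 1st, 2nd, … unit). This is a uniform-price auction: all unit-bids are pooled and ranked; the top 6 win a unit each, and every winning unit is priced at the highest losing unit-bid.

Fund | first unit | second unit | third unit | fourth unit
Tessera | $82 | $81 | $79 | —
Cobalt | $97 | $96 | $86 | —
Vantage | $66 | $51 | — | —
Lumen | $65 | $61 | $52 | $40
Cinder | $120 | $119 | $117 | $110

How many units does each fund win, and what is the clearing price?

Merging the schedules and taking the best 6: 120 (Cinder-1), 119 (Cinder-2), 117 (Cinder-3), 110 (Cinder-4), 97 (Cobalt-1), 96 (Cobalt-2)
First bid not allocated: $86.
Allocation: Cinder 4, Cobalt 2.

Cinder 4, Cobalt 2; clearing price $86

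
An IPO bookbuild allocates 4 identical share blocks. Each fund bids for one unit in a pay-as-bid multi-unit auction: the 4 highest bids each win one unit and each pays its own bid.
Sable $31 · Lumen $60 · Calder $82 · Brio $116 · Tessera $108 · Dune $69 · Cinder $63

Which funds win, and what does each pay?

Brio $116, Tessera $108, Calder $82, Dune $69

Ordering the bids: 116 (Brio), 108 (Tessera), 82 (Calder), 69 (Dune), 63 (Cinder), 60 (Lumen), …
The 4 highest are Brio, Tessera, Calder, Dune.
Each winner pays its own bid: Brio $116, Tessera $108, Calder $82, Dune $69.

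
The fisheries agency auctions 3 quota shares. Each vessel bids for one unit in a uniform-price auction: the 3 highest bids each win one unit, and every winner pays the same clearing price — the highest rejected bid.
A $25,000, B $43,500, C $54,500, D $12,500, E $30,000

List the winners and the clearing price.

Bids ranked high→low: 54,500 (C), 43,500 (B), 30,000 (E), 25,000 (A), 12,500 (D)
The 3 highest are C, B, E.
Clearing price = highest rejected bid = $25,000.

C, B, E; each pays $25,000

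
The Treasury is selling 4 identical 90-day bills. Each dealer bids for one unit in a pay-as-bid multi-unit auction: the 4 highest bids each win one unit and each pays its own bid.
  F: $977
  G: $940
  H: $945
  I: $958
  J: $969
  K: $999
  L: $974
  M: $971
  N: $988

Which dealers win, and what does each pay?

Ordering the bids: 999 (K), 988 (N), 977 (F), 974 (L), 971 (M), 969 (J), …
The 4 highest are K, N, F, L.
Each winner pays its own bid: K $999, N $988, F $977, L $974.

K $999, N $988, F $977, L $974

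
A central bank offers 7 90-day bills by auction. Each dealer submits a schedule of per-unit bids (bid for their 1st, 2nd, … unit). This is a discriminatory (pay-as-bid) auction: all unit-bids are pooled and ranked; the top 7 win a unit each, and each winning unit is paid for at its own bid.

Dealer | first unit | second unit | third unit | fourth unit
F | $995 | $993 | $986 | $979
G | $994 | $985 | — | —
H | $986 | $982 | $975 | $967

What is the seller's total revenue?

Total revenue: $6,921

All unit-bids, highest first — top 7: 995 (F-1), 994 (G-1), 993 (F-2), 986 (F-3), 986 (H-1), 985 (G-2), 982 (H-2)
Next rejected bid: $979 (not a price — pay-as-bid).
Each winning unit pays its own bid.
Revenue = 995 + 994 + 993 + 986 + 986 + 985 + 982 = $6,921.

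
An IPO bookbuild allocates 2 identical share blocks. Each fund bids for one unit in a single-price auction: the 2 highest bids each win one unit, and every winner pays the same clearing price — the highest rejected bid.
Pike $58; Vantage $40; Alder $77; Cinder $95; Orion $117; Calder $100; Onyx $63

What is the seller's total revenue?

Bids ranked high→low: 117 (Orion), 100 (Calder), 95 (Cinder), 77 (Alder), …
Winners (2 units): Orion, Calder.
First losing bid is Cinder's $95, which sets the uniform price.
Total revenue = 2 × $95 = $190.

Total revenue: $190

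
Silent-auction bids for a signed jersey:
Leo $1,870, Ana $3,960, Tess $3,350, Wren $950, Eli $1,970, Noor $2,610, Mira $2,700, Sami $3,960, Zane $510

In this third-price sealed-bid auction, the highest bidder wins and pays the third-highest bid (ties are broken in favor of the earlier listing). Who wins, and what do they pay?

Sorting bids: 3,960 (Ana) > 3,960 (Sami) > 3,350 (Tess) > 2,700 (Mira) > 2,610 (Noor) > 1,970 (Eli) > …
Ana and Sami tie at $3,960; tie-break gives it to Ana.
Ana wins; payment is bid #3 in the ranking = $3,350.

Ana pays $3,350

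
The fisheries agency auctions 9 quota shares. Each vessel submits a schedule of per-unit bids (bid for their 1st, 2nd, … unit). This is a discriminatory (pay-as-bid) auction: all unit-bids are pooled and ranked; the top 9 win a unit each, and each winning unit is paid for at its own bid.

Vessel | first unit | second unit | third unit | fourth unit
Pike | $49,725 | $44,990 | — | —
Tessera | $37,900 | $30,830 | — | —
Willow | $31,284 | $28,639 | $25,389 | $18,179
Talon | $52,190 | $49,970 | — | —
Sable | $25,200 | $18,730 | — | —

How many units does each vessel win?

Pike 2, Talon 2, Tessera 2, Willow 3

Merging the schedules and taking the best 9: 52,190 (Talon-1), 49,970 (Talon-2), 49,725 (Pike-1), 44,990 (Pike-2), 37,900 (Tessera-1), 31,284 (Willow-1), 30,830 (Tessera-2), 28,639 (Willow-2), 25,389 (Willow-3)
Next rejected bid: $25,200 (not a price — pay-as-bid).
Allocation: Pike 2, Talon 2, Tessera 2, Willow 3.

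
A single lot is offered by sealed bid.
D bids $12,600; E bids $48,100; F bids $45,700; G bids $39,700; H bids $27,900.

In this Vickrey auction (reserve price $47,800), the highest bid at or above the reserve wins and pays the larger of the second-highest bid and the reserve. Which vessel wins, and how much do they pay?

E pays $47,800

Vickrey auction (reserve price $47,800): the highest bid at or above the reserve wins and pays the larger of the second-highest bid and the reserve.
Sorting bids: 48,100 (E) > 45,700 (F) > 39,700 (G) > 27,900 (H) > 12,600 (D)
Highest eligible bid: E at $48,100.
Second-highest bid $45,700 is below the reserve $47,800, so the reserve binds → payment $47,800.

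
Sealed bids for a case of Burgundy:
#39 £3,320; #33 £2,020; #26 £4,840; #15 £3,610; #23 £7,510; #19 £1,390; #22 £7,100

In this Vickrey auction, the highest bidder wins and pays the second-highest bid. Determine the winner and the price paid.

Sorting bids: 7,510 (#23) > 7,100 (#22) > 4,840 (#26) > 3,610 (#15) > 3,320 (#39) > 2,020 (#33) > …
#23 is highest; pays the second-highest bid, £7,100.

#23 pays £7,100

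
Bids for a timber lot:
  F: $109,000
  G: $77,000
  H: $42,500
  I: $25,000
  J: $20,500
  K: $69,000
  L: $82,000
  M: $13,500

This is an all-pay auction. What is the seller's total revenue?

Total revenue: $438,500

Bids ranked: 109,000 (F) > 82,000 (L) > 77,000 (G) > 69,000 (K) > 42,500 (H) > 25,000 (I) > …
F wins with the top bid; all bids are sunk regardless.
Every bidder forfeits their bid regardless of winning.
Revenue = 109,000 + 77,000 + 42,500 + 25,000 + 20,500 + 69,000 + 82,000 + 13,500 = $438,500.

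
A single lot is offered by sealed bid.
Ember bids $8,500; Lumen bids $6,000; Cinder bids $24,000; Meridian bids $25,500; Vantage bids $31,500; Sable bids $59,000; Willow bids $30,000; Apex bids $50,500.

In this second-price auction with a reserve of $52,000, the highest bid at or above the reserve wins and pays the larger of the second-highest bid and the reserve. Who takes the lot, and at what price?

Second-price auction with a reserve of $52,000: the highest bid at or above the reserve wins and pays the larger of the second-highest bid and the reserve.
Sorting bids: 59,000 (Sable) > 50,500 (Apex) > 31,500 (Vantage) > 30,000 (Willow) > 25,500 (Meridian) > 24,000 (Cinder) > …
Highest eligible bid: Sable at $59,000.
Second-highest bid $50,500 is below the reserve $52,000, so the reserve binds → payment $52,000.

Sable pays $52,000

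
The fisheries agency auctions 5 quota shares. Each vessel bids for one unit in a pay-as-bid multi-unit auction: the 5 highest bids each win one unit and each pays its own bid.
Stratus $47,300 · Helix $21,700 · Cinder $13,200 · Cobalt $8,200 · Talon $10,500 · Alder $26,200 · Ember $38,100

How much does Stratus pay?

Bids ranked high→low: 47,300 (Stratus), 38,100 (Ember), 26,200 (Alder), 21,700 (Helix), 13,200 (Cinder), 10,500 (Talon), 8,200 (Cobalt)
The 5 highest are Stratus, Ember, Alder, Helix, Cinder.
Stratus wins → own bid $47,300.

Stratus pays $47,300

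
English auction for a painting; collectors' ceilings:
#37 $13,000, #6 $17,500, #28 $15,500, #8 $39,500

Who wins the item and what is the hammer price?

Open ascending-bid auction: the price rises until one bidder remains; the winner pays the price at which the last rival dropped out.
Sorting limits: 39,500 (#8) > 17,500 (#6) > 15,500 (#28) > 13,000 (#37)
Once the price passes $17,500, only #8 is left; the hammer falls at #6's limit of $17,500.

#8 wins at $17,500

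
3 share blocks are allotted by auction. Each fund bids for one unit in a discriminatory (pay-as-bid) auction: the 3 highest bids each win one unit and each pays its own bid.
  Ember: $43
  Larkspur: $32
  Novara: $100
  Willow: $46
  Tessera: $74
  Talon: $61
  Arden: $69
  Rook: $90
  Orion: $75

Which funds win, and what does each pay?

Sorting: 100 (Novara), 90 (Rook), 75 (Orion), 74 (Tessera), 69 (Arden), …
Winners (3 units): Novara, Rook, Orion.
Each winner pays its own bid: Novara $100, Rook $90, Orion $75.

Novara $100, Rook $90, Orion $75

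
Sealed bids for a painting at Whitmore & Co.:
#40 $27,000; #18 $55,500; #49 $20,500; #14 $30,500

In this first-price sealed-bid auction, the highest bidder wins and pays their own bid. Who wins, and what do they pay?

Sorting bids: 55,500 (#18) > 30,500 (#14) > 27,000 (#40) > 20,500 (#49)
First-price: #18 pays what they bid, $55,500.

#18 pays $55,500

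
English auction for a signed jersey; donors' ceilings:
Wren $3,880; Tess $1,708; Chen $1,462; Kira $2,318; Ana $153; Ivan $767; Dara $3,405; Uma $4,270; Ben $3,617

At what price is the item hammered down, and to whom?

Uma wins at $3,880

Sorting limits: 4,270 (Uma) > 3,880 (Wren) > 3,617 (Ben) > 3,405 (Dara) > 2,318 (Kira) > 1,708 (Tess) > …
Once the price passes $3,880, only Uma is left; the hammer falls at Wren's limit of $3,880.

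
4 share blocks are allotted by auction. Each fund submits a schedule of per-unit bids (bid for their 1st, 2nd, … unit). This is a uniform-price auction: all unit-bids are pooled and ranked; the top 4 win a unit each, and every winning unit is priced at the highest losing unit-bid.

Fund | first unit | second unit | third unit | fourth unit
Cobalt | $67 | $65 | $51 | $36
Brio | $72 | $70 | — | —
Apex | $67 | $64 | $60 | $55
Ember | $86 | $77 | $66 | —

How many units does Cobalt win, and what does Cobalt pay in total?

Cobalt: 0 units, pays $0

Merging the schedules and taking the best 4: 86 (Ember-1), 77 (Ember-2), 72 (Brio-1), 70 (Brio-2)
Highest rejected unit-bid = $67.
Cobalt wins 0 unit(s) at $67 each.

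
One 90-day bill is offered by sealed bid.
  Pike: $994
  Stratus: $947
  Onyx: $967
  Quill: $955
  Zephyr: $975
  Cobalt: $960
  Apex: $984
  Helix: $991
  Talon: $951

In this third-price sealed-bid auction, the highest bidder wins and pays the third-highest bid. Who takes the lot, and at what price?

Bids ranked: 994 (Pike) > 991 (Helix) > 984 (Apex) > 975 (Zephyr) > 967 (Onyx) > 960 (Cobalt) > …
Pike is highest; pays the third-highest bid, $984.

Pike pays $984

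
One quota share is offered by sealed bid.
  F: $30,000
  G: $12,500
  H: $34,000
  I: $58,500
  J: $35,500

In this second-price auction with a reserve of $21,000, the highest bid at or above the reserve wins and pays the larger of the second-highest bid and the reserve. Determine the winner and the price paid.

I pays $35,500

Sorting bids: 58,500 (I) > 35,500 (J) > 34,000 (H) > 30,000 (F) > 12,500 (G)
Highest eligible bid: I at $58,500.
Second-highest bid $35,500 exceeds the reserve $21,000 → payment $35,500.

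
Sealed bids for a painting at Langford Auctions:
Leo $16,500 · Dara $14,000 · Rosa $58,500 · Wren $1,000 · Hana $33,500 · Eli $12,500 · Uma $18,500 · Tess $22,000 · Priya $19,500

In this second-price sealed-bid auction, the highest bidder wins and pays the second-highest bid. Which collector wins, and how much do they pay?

Rosa pays $33,500

Bids in order: 58,500 (Rosa) > 33,500 (Hana) > 22,000 (Tess) > 19,500 (Priya) > 18,500 (Uma) > 16,500 (Leo) > …
Rosa is highest; pays the second-highest bid, $33,500.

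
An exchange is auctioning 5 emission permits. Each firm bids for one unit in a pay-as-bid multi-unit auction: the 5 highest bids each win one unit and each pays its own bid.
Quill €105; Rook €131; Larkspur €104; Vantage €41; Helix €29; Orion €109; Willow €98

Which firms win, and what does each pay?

Bids ranked high→low: 131 (Rook), 109 (Orion), 105 (Quill), 104 (Larkspur), 98 (Willow), 41 (Vantage), 29 (Helix)
The 5 highest are Rook, Orion, Quill, Larkspur, Willow.
Each winner pays its own bid: Rook €131, Orion €109, Quill €105, Larkspur €104, Willow €98.

Rook €131, Orion €109, Quill €105, Larkspur €104, Willow €98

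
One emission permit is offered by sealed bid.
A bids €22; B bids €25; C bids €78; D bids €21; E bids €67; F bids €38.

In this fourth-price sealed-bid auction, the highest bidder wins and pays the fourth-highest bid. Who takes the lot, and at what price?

Rule: the highest bidder wins and pays the fourth-highest bid.
Sorting bids: 78 (C) > 67 (E) > 38 (F) > 25 (B) > 22 (A) > 21 (D)
C is highest; pays the fourth-highest bid, €25.

C pays €25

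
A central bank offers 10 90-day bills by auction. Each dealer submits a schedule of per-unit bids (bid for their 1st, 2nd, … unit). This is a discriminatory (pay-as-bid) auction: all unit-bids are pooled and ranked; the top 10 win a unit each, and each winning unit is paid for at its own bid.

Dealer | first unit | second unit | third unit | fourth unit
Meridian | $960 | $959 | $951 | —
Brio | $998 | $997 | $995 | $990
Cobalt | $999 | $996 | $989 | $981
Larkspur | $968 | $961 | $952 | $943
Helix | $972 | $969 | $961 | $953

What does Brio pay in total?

Merging the schedules and taking the best 10: 999 (Cobalt-1), 998 (Brio-1), 997 (Brio-2), 996 (Cobalt-2), 995 (Brio-3), 990 (Brio-4), 989 (Cobalt-3), 981 (Cobalt-4), 972 (Helix-1), 969 (Helix-2)
Next rejected bid: $968 (not a price — pay-as-bid).
Brio's winning unit-bids: 998 + 997 + 995 + 990 = $3,980.

Brio pays $3,980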